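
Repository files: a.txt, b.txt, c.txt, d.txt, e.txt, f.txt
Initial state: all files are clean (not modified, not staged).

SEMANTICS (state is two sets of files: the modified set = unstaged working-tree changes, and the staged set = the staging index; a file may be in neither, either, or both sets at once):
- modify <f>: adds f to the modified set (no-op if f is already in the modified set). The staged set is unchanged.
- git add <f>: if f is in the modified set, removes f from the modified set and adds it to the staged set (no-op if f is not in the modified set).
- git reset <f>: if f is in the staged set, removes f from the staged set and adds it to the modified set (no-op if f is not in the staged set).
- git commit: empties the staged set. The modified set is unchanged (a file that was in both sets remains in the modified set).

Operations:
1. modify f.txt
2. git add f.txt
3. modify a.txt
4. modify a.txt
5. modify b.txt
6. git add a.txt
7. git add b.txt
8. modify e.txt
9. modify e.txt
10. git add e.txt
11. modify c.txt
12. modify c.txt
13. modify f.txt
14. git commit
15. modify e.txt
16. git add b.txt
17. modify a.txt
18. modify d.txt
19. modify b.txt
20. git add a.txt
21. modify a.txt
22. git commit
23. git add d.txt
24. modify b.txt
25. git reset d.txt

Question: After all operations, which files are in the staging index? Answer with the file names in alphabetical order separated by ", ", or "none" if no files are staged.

After op 1 (modify f.txt): modified={f.txt} staged={none}
After op 2 (git add f.txt): modified={none} staged={f.txt}
After op 3 (modify a.txt): modified={a.txt} staged={f.txt}
After op 4 (modify a.txt): modified={a.txt} staged={f.txt}
After op 5 (modify b.txt): modified={a.txt, b.txt} staged={f.txt}
After op 6 (git add a.txt): modified={b.txt} staged={a.txt, f.txt}
After op 7 (git add b.txt): modified={none} staged={a.txt, b.txt, f.txt}
After op 8 (modify e.txt): modified={e.txt} staged={a.txt, b.txt, f.txt}
After op 9 (modify e.txt): modified={e.txt} staged={a.txt, b.txt, f.txt}
After op 10 (git add e.txt): modified={none} staged={a.txt, b.txt, e.txt, f.txt}
After op 11 (modify c.txt): modified={c.txt} staged={a.txt, b.txt, e.txt, f.txt}
After op 12 (modify c.txt): modified={c.txt} staged={a.txt, b.txt, e.txt, f.txt}
After op 13 (modify f.txt): modified={c.txt, f.txt} staged={a.txt, b.txt, e.txt, f.txt}
After op 14 (git commit): modified={c.txt, f.txt} staged={none}
After op 15 (modify e.txt): modified={c.txt, e.txt, f.txt} staged={none}
After op 16 (git add b.txt): modified={c.txt, e.txt, f.txt} staged={none}
After op 17 (modify a.txt): modified={a.txt, c.txt, e.txt, f.txt} staged={none}
After op 18 (modify d.txt): modified={a.txt, c.txt, d.txt, e.txt, f.txt} staged={none}
After op 19 (modify b.txt): modified={a.txt, b.txt, c.txt, d.txt, e.txt, f.txt} staged={none}
After op 20 (git add a.txt): modified={b.txt, c.txt, d.txt, e.txt, f.txt} staged={a.txt}
After op 21 (modify a.txt): modified={a.txt, b.txt, c.txt, d.txt, e.txt, f.txt} staged={a.txt}
After op 22 (git commit): modified={a.txt, b.txt, c.txt, d.txt, e.txt, f.txt} staged={none}
After op 23 (git add d.txt): modified={a.txt, b.txt, c.txt, e.txt, f.txt} staged={d.txt}
After op 24 (modify b.txt): modified={a.txt, b.txt, c.txt, e.txt, f.txt} staged={d.txt}
After op 25 (git reset d.txt): modified={a.txt, b.txt, c.txt, d.txt, e.txt, f.txt} staged={none}

Answer: none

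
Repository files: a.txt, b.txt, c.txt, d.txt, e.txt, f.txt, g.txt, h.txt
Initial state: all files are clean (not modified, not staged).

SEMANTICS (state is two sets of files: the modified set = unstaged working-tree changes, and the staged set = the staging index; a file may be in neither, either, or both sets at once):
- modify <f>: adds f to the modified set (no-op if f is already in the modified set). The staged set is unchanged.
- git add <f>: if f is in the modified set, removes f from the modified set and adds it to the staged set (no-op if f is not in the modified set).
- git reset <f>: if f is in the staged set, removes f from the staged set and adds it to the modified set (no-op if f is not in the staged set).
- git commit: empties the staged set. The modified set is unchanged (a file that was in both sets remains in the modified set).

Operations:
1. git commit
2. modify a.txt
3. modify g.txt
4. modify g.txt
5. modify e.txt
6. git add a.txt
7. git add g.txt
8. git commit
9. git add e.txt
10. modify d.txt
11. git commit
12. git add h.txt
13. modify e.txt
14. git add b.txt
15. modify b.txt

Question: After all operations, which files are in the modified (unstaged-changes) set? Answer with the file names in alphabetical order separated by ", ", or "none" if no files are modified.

Answer: b.txt, d.txt, e.txt

Derivation:
After op 1 (git commit): modified={none} staged={none}
After op 2 (modify a.txt): modified={a.txt} staged={none}
After op 3 (modify g.txt): modified={a.txt, g.txt} staged={none}
After op 4 (modify g.txt): modified={a.txt, g.txt} staged={none}
After op 5 (modify e.txt): modified={a.txt, e.txt, g.txt} staged={none}
After op 6 (git add a.txt): modified={e.txt, g.txt} staged={a.txt}
After op 7 (git add g.txt): modified={e.txt} staged={a.txt, g.txt}
After op 8 (git commit): modified={e.txt} staged={none}
After op 9 (git add e.txt): modified={none} staged={e.txt}
After op 10 (modify d.txt): modified={d.txt} staged={e.txt}
After op 11 (git commit): modified={d.txt} staged={none}
After op 12 (git add h.txt): modified={d.txt} staged={none}
After op 13 (modify e.txt): modified={d.txt, e.txt} staged={none}
After op 14 (git add b.txt): modified={d.txt, e.txt} staged={none}
After op 15 (modify b.txt): modified={b.txt, d.txt, e.txt} staged={none}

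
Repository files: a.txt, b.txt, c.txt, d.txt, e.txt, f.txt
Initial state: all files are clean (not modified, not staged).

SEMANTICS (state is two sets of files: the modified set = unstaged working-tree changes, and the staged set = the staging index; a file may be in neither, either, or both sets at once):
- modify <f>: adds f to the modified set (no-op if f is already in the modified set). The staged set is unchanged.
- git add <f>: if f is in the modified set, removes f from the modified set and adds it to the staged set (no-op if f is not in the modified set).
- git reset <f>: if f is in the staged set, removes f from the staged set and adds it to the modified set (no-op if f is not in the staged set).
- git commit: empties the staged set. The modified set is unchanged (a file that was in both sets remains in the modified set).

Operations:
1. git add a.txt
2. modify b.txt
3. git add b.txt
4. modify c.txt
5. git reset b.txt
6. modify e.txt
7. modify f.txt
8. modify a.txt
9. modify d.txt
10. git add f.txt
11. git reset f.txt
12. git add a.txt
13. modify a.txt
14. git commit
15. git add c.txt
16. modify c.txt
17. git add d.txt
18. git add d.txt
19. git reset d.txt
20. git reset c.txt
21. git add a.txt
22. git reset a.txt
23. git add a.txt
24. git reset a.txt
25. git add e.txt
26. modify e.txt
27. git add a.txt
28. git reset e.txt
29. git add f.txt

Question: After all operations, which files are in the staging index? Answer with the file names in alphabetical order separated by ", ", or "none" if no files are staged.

After op 1 (git add a.txt): modified={none} staged={none}
After op 2 (modify b.txt): modified={b.txt} staged={none}
After op 3 (git add b.txt): modified={none} staged={b.txt}
After op 4 (modify c.txt): modified={c.txt} staged={b.txt}
After op 5 (git reset b.txt): modified={b.txt, c.txt} staged={none}
After op 6 (modify e.txt): modified={b.txt, c.txt, e.txt} staged={none}
After op 7 (modify f.txt): modified={b.txt, c.txt, e.txt, f.txt} staged={none}
After op 8 (modify a.txt): modified={a.txt, b.txt, c.txt, e.txt, f.txt} staged={none}
After op 9 (modify d.txt): modified={a.txt, b.txt, c.txt, d.txt, e.txt, f.txt} staged={none}
After op 10 (git add f.txt): modified={a.txt, b.txt, c.txt, d.txt, e.txt} staged={f.txt}
After op 11 (git reset f.txt): modified={a.txt, b.txt, c.txt, d.txt, e.txt, f.txt} staged={none}
After op 12 (git add a.txt): modified={b.txt, c.txt, d.txt, e.txt, f.txt} staged={a.txt}
After op 13 (modify a.txt): modified={a.txt, b.txt, c.txt, d.txt, e.txt, f.txt} staged={a.txt}
After op 14 (git commit): modified={a.txt, b.txt, c.txt, d.txt, e.txt, f.txt} staged={none}
After op 15 (git add c.txt): modified={a.txt, b.txt, d.txt, e.txt, f.txt} staged={c.txt}
After op 16 (modify c.txt): modified={a.txt, b.txt, c.txt, d.txt, e.txt, f.txt} staged={c.txt}
After op 17 (git add d.txt): modified={a.txt, b.txt, c.txt, e.txt, f.txt} staged={c.txt, d.txt}
After op 18 (git add d.txt): modified={a.txt, b.txt, c.txt, e.txt, f.txt} staged={c.txt, d.txt}
After op 19 (git reset d.txt): modified={a.txt, b.txt, c.txt, d.txt, e.txt, f.txt} staged={c.txt}
After op 20 (git reset c.txt): modified={a.txt, b.txt, c.txt, d.txt, e.txt, f.txt} staged={none}
After op 21 (git add a.txt): modified={b.txt, c.txt, d.txt, e.txt, f.txt} staged={a.txt}
After op 22 (git reset a.txt): modified={a.txt, b.txt, c.txt, d.txt, e.txt, f.txt} staged={none}
After op 23 (git add a.txt): modified={b.txt, c.txt, d.txt, e.txt, f.txt} staged={a.txt}
After op 24 (git reset a.txt): modified={a.txt, b.txt, c.txt, d.txt, e.txt, f.txt} staged={none}
After op 25 (git add e.txt): modified={a.txt, b.txt, c.txt, d.txt, f.txt} staged={e.txt}
After op 26 (modify e.txt): modified={a.txt, b.txt, c.txt, d.txt, e.txt, f.txt} staged={e.txt}
After op 27 (git add a.txt): modified={b.txt, c.txt, d.txt, e.txt, f.txt} staged={a.txt, e.txt}
After op 28 (git reset e.txt): modified={b.txt, c.txt, d.txt, e.txt, f.txt} staged={a.txt}
After op 29 (git add f.txt): modified={b.txt, c.txt, d.txt, e.txt} staged={a.txt, f.txt}

Answer: a.txt, f.txt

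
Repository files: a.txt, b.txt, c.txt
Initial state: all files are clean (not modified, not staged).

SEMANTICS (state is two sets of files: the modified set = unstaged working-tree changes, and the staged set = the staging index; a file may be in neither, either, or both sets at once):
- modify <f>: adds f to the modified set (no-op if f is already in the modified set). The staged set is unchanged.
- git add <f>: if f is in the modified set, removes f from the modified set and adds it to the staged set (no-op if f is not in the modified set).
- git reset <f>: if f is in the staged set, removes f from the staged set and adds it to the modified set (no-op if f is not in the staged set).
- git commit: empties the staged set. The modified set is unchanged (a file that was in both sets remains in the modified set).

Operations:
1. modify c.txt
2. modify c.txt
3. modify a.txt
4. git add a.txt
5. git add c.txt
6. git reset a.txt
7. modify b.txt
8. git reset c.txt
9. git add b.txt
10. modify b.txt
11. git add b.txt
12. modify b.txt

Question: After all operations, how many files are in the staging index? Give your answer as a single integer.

Answer: 1

Derivation:
After op 1 (modify c.txt): modified={c.txt} staged={none}
After op 2 (modify c.txt): modified={c.txt} staged={none}
After op 3 (modify a.txt): modified={a.txt, c.txt} staged={none}
After op 4 (git add a.txt): modified={c.txt} staged={a.txt}
After op 5 (git add c.txt): modified={none} staged={a.txt, c.txt}
After op 6 (git reset a.txt): modified={a.txt} staged={c.txt}
After op 7 (modify b.txt): modified={a.txt, b.txt} staged={c.txt}
After op 8 (git reset c.txt): modified={a.txt, b.txt, c.txt} staged={none}
After op 9 (git add b.txt): modified={a.txt, c.txt} staged={b.txt}
After op 10 (modify b.txt): modified={a.txt, b.txt, c.txt} staged={b.txt}
After op 11 (git add b.txt): modified={a.txt, c.txt} staged={b.txt}
After op 12 (modify b.txt): modified={a.txt, b.txt, c.txt} staged={b.txt}
Final staged set: {b.txt} -> count=1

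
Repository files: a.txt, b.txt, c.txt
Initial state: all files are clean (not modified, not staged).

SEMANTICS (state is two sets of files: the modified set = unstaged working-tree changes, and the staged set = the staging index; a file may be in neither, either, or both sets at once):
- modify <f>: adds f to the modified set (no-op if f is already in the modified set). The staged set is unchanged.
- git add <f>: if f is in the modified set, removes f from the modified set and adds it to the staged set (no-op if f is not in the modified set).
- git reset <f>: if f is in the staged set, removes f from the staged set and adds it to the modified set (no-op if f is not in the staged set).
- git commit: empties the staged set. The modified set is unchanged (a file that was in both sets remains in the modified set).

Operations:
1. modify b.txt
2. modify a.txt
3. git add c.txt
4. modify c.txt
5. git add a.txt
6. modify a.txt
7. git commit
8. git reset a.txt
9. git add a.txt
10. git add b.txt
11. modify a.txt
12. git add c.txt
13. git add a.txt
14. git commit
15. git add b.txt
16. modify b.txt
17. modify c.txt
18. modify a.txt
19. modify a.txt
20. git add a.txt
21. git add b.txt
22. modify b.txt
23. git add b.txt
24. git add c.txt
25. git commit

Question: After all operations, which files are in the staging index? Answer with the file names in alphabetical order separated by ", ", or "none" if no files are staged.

After op 1 (modify b.txt): modified={b.txt} staged={none}
After op 2 (modify a.txt): modified={a.txt, b.txt} staged={none}
After op 3 (git add c.txt): modified={a.txt, b.txt} staged={none}
After op 4 (modify c.txt): modified={a.txt, b.txt, c.txt} staged={none}
After op 5 (git add a.txt): modified={b.txt, c.txt} staged={a.txt}
After op 6 (modify a.txt): modified={a.txt, b.txt, c.txt} staged={a.txt}
After op 7 (git commit): modified={a.txt, b.txt, c.txt} staged={none}
After op 8 (git reset a.txt): modified={a.txt, b.txt, c.txt} staged={none}
After op 9 (git add a.txt): modified={b.txt, c.txt} staged={a.txt}
After op 10 (git add b.txt): modified={c.txt} staged={a.txt, b.txt}
After op 11 (modify a.txt): modified={a.txt, c.txt} staged={a.txt, b.txt}
After op 12 (git add c.txt): modified={a.txt} staged={a.txt, b.txt, c.txt}
After op 13 (git add a.txt): modified={none} staged={a.txt, b.txt, c.txt}
After op 14 (git commit): modified={none} staged={none}
After op 15 (git add b.txt): modified={none} staged={none}
After op 16 (modify b.txt): modified={b.txt} staged={none}
After op 17 (modify c.txt): modified={b.txt, c.txt} staged={none}
After op 18 (modify a.txt): modified={a.txt, b.txt, c.txt} staged={none}
After op 19 (modify a.txt): modified={a.txt, b.txt, c.txt} staged={none}
After op 20 (git add a.txt): modified={b.txt, c.txt} staged={a.txt}
After op 21 (git add b.txt): modified={c.txt} staged={a.txt, b.txt}
After op 22 (modify b.txt): modified={b.txt, c.txt} staged={a.txt, b.txt}
After op 23 (git add b.txt): modified={c.txt} staged={a.txt, b.txt}
After op 24 (git add c.txt): modified={none} staged={a.txt, b.txt, c.txt}
After op 25 (git commit): modified={none} staged={none}

Answer: none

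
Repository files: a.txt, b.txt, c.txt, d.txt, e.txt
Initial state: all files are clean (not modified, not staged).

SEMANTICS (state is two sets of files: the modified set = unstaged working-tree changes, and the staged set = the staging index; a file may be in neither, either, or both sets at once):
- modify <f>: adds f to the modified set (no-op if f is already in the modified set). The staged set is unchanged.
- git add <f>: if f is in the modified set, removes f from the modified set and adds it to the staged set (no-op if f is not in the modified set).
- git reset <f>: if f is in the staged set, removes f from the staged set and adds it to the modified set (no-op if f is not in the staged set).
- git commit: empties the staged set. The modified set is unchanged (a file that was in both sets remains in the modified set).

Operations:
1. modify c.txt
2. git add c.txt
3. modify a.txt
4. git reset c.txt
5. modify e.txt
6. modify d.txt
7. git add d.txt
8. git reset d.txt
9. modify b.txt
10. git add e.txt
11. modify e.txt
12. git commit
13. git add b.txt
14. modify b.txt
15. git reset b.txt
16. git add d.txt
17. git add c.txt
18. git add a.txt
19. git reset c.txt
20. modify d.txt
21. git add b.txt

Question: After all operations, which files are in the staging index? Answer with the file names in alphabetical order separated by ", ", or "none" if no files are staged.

After op 1 (modify c.txt): modified={c.txt} staged={none}
After op 2 (git add c.txt): modified={none} staged={c.txt}
After op 3 (modify a.txt): modified={a.txt} staged={c.txt}
After op 4 (git reset c.txt): modified={a.txt, c.txt} staged={none}
After op 5 (modify e.txt): modified={a.txt, c.txt, e.txt} staged={none}
After op 6 (modify d.txt): modified={a.txt, c.txt, d.txt, e.txt} staged={none}
After op 7 (git add d.txt): modified={a.txt, c.txt, e.txt} staged={d.txt}
After op 8 (git reset d.txt): modified={a.txt, c.txt, d.txt, e.txt} staged={none}
After op 9 (modify b.txt): modified={a.txt, b.txt, c.txt, d.txt, e.txt} staged={none}
After op 10 (git add e.txt): modified={a.txt, b.txt, c.txt, d.txt} staged={e.txt}
After op 11 (modify e.txt): modified={a.txt, b.txt, c.txt, d.txt, e.txt} staged={e.txt}
After op 12 (git commit): modified={a.txt, b.txt, c.txt, d.txt, e.txt} staged={none}
After op 13 (git add b.txt): modified={a.txt, c.txt, d.txt, e.txt} staged={b.txt}
After op 14 (modify b.txt): modified={a.txt, b.txt, c.txt, d.txt, e.txt} staged={b.txt}
After op 15 (git reset b.txt): modified={a.txt, b.txt, c.txt, d.txt, e.txt} staged={none}
After op 16 (git add d.txt): modified={a.txt, b.txt, c.txt, e.txt} staged={d.txt}
After op 17 (git add c.txt): modified={a.txt, b.txt, e.txt} staged={c.txt, d.txt}
After op 18 (git add a.txt): modified={b.txt, e.txt} staged={a.txt, c.txt, d.txt}
After op 19 (git reset c.txt): modified={b.txt, c.txt, e.txt} staged={a.txt, d.txt}
After op 20 (modify d.txt): modified={b.txt, c.txt, d.txt, e.txt} staged={a.txt, d.txt}
After op 21 (git add b.txt): modified={c.txt, d.txt, e.txt} staged={a.txt, b.txt, d.txt}

Answer: a.txt, b.txt, d.txt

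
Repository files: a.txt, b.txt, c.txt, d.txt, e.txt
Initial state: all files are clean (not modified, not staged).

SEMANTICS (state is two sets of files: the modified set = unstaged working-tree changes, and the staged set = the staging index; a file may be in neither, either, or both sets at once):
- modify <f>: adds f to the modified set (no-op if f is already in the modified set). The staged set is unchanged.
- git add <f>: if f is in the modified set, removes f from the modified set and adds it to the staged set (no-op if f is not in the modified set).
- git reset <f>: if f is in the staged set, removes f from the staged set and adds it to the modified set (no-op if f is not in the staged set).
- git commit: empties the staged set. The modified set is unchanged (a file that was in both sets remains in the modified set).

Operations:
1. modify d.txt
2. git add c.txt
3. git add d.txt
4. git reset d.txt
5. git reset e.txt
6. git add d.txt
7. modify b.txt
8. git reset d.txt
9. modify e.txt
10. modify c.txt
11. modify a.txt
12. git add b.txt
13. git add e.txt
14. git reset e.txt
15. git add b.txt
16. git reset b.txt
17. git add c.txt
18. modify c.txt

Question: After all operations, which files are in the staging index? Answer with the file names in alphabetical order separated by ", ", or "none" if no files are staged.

Answer: c.txt

Derivation:
After op 1 (modify d.txt): modified={d.txt} staged={none}
After op 2 (git add c.txt): modified={d.txt} staged={none}
After op 3 (git add d.txt): modified={none} staged={d.txt}
After op 4 (git reset d.txt): modified={d.txt} staged={none}
After op 5 (git reset e.txt): modified={d.txt} staged={none}
After op 6 (git add d.txt): modified={none} staged={d.txt}
After op 7 (modify b.txt): modified={b.txt} staged={d.txt}
After op 8 (git reset d.txt): modified={b.txt, d.txt} staged={none}
After op 9 (modify e.txt): modified={b.txt, d.txt, e.txt} staged={none}
After op 10 (modify c.txt): modified={b.txt, c.txt, d.txt, e.txt} staged={none}
After op 11 (modify a.txt): modified={a.txt, b.txt, c.txt, d.txt, e.txt} staged={none}
After op 12 (git add b.txt): modified={a.txt, c.txt, d.txt, e.txt} staged={b.txt}
After op 13 (git add e.txt): modified={a.txt, c.txt, d.txt} staged={b.txt, e.txt}
After op 14 (git reset e.txt): modified={a.txt, c.txt, d.txt, e.txt} staged={b.txt}
After op 15 (git add b.txt): modified={a.txt, c.txt, d.txt, e.txt} staged={b.txt}
After op 16 (git reset b.txt): modified={a.txt, b.txt, c.txt, d.txt, e.txt} staged={none}
After op 17 (git add c.txt): modified={a.txt, b.txt, d.txt, e.txt} staged={c.txt}
After op 18 (modify c.txt): modified={a.txt, b.txt, c.txt, d.txt, e.txt} staged={c.txt}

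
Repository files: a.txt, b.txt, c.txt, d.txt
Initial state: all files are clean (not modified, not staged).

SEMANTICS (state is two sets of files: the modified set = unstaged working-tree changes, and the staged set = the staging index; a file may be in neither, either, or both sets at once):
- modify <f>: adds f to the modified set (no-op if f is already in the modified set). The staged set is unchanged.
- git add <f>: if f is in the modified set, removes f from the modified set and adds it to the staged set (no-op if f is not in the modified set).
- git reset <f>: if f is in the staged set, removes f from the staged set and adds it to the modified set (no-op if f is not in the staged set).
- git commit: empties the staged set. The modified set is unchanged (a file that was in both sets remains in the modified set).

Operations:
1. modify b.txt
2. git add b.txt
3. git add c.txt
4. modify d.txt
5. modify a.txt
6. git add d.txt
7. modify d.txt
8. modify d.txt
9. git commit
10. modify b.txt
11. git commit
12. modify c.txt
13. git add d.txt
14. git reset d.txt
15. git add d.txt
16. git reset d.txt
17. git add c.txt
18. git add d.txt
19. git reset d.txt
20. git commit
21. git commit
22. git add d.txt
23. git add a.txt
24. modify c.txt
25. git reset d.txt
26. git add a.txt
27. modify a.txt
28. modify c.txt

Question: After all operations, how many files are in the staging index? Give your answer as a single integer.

After op 1 (modify b.txt): modified={b.txt} staged={none}
After op 2 (git add b.txt): modified={none} staged={b.txt}
After op 3 (git add c.txt): modified={none} staged={b.txt}
After op 4 (modify d.txt): modified={d.txt} staged={b.txt}
After op 5 (modify a.txt): modified={a.txt, d.txt} staged={b.txt}
After op 6 (git add d.txt): modified={a.txt} staged={b.txt, d.txt}
After op 7 (modify d.txt): modified={a.txt, d.txt} staged={b.txt, d.txt}
After op 8 (modify d.txt): modified={a.txt, d.txt} staged={b.txt, d.txt}
After op 9 (git commit): modified={a.txt, d.txt} staged={none}
After op 10 (modify b.txt): modified={a.txt, b.txt, d.txt} staged={none}
After op 11 (git commit): modified={a.txt, b.txt, d.txt} staged={none}
After op 12 (modify c.txt): modified={a.txt, b.txt, c.txt, d.txt} staged={none}
After op 13 (git add d.txt): modified={a.txt, b.txt, c.txt} staged={d.txt}
After op 14 (git reset d.txt): modified={a.txt, b.txt, c.txt, d.txt} staged={none}
After op 15 (git add d.txt): modified={a.txt, b.txt, c.txt} staged={d.txt}
After op 16 (git reset d.txt): modified={a.txt, b.txt, c.txt, d.txt} staged={none}
After op 17 (git add c.txt): modified={a.txt, b.txt, d.txt} staged={c.txt}
After op 18 (git add d.txt): modified={a.txt, b.txt} staged={c.txt, d.txt}
After op 19 (git reset d.txt): modified={a.txt, b.txt, d.txt} staged={c.txt}
After op 20 (git commit): modified={a.txt, b.txt, d.txt} staged={none}
After op 21 (git commit): modified={a.txt, b.txt, d.txt} staged={none}
After op 22 (git add d.txt): modified={a.txt, b.txt} staged={d.txt}
After op 23 (git add a.txt): modified={b.txt} staged={a.txt, d.txt}
After op 24 (modify c.txt): modified={b.txt, c.txt} staged={a.txt, d.txt}
After op 25 (git reset d.txt): modified={b.txt, c.txt, d.txt} staged={a.txt}
After op 26 (git add a.txt): modified={b.txt, c.txt, d.txt} staged={a.txt}
After op 27 (modify a.txt): modified={a.txt, b.txt, c.txt, d.txt} staged={a.txt}
After op 28 (modify c.txt): modified={a.txt, b.txt, c.txt, d.txt} staged={a.txt}
Final staged set: {a.txt} -> count=1

Answer: 1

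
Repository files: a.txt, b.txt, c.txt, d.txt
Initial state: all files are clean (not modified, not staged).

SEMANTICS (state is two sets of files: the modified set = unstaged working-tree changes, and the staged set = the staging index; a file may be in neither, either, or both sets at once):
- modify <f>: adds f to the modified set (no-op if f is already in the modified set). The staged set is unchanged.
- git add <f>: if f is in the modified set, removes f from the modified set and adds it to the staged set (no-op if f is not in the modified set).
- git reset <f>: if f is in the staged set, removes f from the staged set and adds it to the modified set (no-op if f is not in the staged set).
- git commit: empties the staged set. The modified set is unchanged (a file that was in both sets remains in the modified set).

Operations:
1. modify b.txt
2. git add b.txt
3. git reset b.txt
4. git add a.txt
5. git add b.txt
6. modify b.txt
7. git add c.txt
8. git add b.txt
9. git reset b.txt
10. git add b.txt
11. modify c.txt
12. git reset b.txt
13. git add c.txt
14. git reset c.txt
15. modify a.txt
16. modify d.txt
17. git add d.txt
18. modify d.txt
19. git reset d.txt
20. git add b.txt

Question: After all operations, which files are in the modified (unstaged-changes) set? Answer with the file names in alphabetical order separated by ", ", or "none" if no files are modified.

Answer: a.txt, c.txt, d.txt

Derivation:
After op 1 (modify b.txt): modified={b.txt} staged={none}
After op 2 (git add b.txt): modified={none} staged={b.txt}
After op 3 (git reset b.txt): modified={b.txt} staged={none}
After op 4 (git add a.txt): modified={b.txt} staged={none}
After op 5 (git add b.txt): modified={none} staged={b.txt}
After op 6 (modify b.txt): modified={b.txt} staged={b.txt}
After op 7 (git add c.txt): modified={b.txt} staged={b.txt}
After op 8 (git add b.txt): modified={none} staged={b.txt}
After op 9 (git reset b.txt): modified={b.txt} staged={none}
After op 10 (git add b.txt): modified={none} staged={b.txt}
After op 11 (modify c.txt): modified={c.txt} staged={b.txt}
After op 12 (git reset b.txt): modified={b.txt, c.txt} staged={none}
After op 13 (git add c.txt): modified={b.txt} staged={c.txt}
After op 14 (git reset c.txt): modified={b.txt, c.txt} staged={none}
After op 15 (modify a.txt): modified={a.txt, b.txt, c.txt} staged={none}
After op 16 (modify d.txt): modified={a.txt, b.txt, c.txt, d.txt} staged={none}
After op 17 (git add d.txt): modified={a.txt, b.txt, c.txt} staged={d.txt}
After op 18 (modify d.txt): modified={a.txt, b.txt, c.txt, d.txt} staged={d.txt}
After op 19 (git reset d.txt): modified={a.txt, b.txt, c.txt, d.txt} staged={none}
After op 20 (git add b.txt): modified={a.txt, c.txt, d.txt} staged={b.txt}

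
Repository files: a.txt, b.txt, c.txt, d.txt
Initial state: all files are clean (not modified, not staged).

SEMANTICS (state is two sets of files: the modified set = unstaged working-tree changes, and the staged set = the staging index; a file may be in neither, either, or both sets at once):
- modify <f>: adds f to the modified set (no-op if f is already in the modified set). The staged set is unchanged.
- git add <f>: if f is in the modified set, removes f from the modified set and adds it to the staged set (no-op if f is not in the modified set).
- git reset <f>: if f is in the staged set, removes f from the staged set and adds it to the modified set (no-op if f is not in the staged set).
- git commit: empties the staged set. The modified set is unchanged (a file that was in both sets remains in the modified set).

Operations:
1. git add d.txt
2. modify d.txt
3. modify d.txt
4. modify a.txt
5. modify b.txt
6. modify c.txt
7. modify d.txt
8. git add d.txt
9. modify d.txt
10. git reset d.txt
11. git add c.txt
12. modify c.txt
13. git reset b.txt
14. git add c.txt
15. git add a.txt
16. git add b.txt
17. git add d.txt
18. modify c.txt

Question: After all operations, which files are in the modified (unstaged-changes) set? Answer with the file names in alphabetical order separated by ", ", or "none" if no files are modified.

Answer: c.txt

Derivation:
After op 1 (git add d.txt): modified={none} staged={none}
After op 2 (modify d.txt): modified={d.txt} staged={none}
After op 3 (modify d.txt): modified={d.txt} staged={none}
After op 4 (modify a.txt): modified={a.txt, d.txt} staged={none}
After op 5 (modify b.txt): modified={a.txt, b.txt, d.txt} staged={none}
After op 6 (modify c.txt): modified={a.txt, b.txt, c.txt, d.txt} staged={none}
After op 7 (modify d.txt): modified={a.txt, b.txt, c.txt, d.txt} staged={none}
After op 8 (git add d.txt): modified={a.txt, b.txt, c.txt} staged={d.txt}
After op 9 (modify d.txt): modified={a.txt, b.txt, c.txt, d.txt} staged={d.txt}
After op 10 (git reset d.txt): modified={a.txt, b.txt, c.txt, d.txt} staged={none}
After op 11 (git add c.txt): modified={a.txt, b.txt, d.txt} staged={c.txt}
After op 12 (modify c.txt): modified={a.txt, b.txt, c.txt, d.txt} staged={c.txt}
After op 13 (git reset b.txt): modified={a.txt, b.txt, c.txt, d.txt} staged={c.txt}
After op 14 (git add c.txt): modified={a.txt, b.txt, d.txt} staged={c.txt}
After op 15 (git add a.txt): modified={b.txt, d.txt} staged={a.txt, c.txt}
After op 16 (git add b.txt): modified={d.txt} staged={a.txt, b.txt, c.txt}
After op 17 (git add d.txt): modified={none} staged={a.txt, b.txt, c.txt, d.txt}
After op 18 (modify c.txt): modified={c.txt} staged={a.txt, b.txt, c.txt, d.txt}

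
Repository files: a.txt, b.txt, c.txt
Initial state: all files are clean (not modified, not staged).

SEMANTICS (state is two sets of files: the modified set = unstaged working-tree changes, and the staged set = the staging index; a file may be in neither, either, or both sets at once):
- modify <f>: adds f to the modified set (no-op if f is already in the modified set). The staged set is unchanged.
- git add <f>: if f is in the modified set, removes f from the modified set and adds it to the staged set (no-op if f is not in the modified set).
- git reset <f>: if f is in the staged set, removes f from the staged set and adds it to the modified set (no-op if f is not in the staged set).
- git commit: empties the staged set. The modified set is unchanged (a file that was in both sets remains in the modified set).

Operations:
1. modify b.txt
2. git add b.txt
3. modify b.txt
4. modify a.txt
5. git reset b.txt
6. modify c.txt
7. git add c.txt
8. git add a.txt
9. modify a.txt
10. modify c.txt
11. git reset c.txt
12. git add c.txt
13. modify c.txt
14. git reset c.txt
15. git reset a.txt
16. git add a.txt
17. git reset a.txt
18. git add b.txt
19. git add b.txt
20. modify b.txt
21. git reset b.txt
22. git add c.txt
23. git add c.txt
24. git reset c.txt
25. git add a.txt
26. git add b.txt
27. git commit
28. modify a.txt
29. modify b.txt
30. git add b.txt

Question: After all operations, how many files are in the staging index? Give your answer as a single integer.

Answer: 1

Derivation:
After op 1 (modify b.txt): modified={b.txt} staged={none}
After op 2 (git add b.txt): modified={none} staged={b.txt}
After op 3 (modify b.txt): modified={b.txt} staged={b.txt}
After op 4 (modify a.txt): modified={a.txt, b.txt} staged={b.txt}
After op 5 (git reset b.txt): modified={a.txt, b.txt} staged={none}
After op 6 (modify c.txt): modified={a.txt, b.txt, c.txt} staged={none}
After op 7 (git add c.txt): modified={a.txt, b.txt} staged={c.txt}
After op 8 (git add a.txt): modified={b.txt} staged={a.txt, c.txt}
After op 9 (modify a.txt): modified={a.txt, b.txt} staged={a.txt, c.txt}
After op 10 (modify c.txt): modified={a.txt, b.txt, c.txt} staged={a.txt, c.txt}
After op 11 (git reset c.txt): modified={a.txt, b.txt, c.txt} staged={a.txt}
After op 12 (git add c.txt): modified={a.txt, b.txt} staged={a.txt, c.txt}
After op 13 (modify c.txt): modified={a.txt, b.txt, c.txt} staged={a.txt, c.txt}
After op 14 (git reset c.txt): modified={a.txt, b.txt, c.txt} staged={a.txt}
After op 15 (git reset a.txt): modified={a.txt, b.txt, c.txt} staged={none}
After op 16 (git add a.txt): modified={b.txt, c.txt} staged={a.txt}
After op 17 (git reset a.txt): modified={a.txt, b.txt, c.txt} staged={none}
After op 18 (git add b.txt): modified={a.txt, c.txt} staged={b.txt}
After op 19 (git add b.txt): modified={a.txt, c.txt} staged={b.txt}
After op 20 (modify b.txt): modified={a.txt, b.txt, c.txt} staged={b.txt}
After op 21 (git reset b.txt): modified={a.txt, b.txt, c.txt} staged={none}
After op 22 (git add c.txt): modified={a.txt, b.txt} staged={c.txt}
After op 23 (git add c.txt): modified={a.txt, b.txt} staged={c.txt}
After op 24 (git reset c.txt): modified={a.txt, b.txt, c.txt} staged={none}
After op 25 (git add a.txt): modified={b.txt, c.txt} staged={a.txt}
After op 26 (git add b.txt): modified={c.txt} staged={a.txt, b.txt}
After op 27 (git commit): modified={c.txt} staged={none}
After op 28 (modify a.txt): modified={a.txt, c.txt} staged={none}
After op 29 (modify b.txt): modified={a.txt, b.txt, c.txt} staged={none}
After op 30 (git add b.txt): modified={a.txt, c.txt} staged={b.txt}
Final staged set: {b.txt} -> count=1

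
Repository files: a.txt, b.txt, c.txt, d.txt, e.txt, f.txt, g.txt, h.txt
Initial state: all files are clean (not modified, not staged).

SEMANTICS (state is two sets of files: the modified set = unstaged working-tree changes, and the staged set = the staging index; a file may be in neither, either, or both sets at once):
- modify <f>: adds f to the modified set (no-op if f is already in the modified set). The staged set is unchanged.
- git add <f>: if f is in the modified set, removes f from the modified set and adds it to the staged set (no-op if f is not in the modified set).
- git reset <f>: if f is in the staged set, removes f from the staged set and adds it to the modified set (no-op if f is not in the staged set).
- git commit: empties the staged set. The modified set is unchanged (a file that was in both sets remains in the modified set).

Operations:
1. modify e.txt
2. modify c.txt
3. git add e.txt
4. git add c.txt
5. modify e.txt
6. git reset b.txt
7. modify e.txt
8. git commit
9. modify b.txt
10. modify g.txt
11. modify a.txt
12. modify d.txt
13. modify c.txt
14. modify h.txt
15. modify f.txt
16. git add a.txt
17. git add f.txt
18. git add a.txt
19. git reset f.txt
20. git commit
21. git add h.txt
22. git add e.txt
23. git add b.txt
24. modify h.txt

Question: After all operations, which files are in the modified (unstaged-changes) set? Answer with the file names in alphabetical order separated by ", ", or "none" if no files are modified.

Answer: c.txt, d.txt, f.txt, g.txt, h.txt

Derivation:
After op 1 (modify e.txt): modified={e.txt} staged={none}
After op 2 (modify c.txt): modified={c.txt, e.txt} staged={none}
After op 3 (git add e.txt): modified={c.txt} staged={e.txt}
After op 4 (git add c.txt): modified={none} staged={c.txt, e.txt}
After op 5 (modify e.txt): modified={e.txt} staged={c.txt, e.txt}
After op 6 (git reset b.txt): modified={e.txt} staged={c.txt, e.txt}
After op 7 (modify e.txt): modified={e.txt} staged={c.txt, e.txt}
After op 8 (git commit): modified={e.txt} staged={none}
After op 9 (modify b.txt): modified={b.txt, e.txt} staged={none}
After op 10 (modify g.txt): modified={b.txt, e.txt, g.txt} staged={none}
After op 11 (modify a.txt): modified={a.txt, b.txt, e.txt, g.txt} staged={none}
After op 12 (modify d.txt): modified={a.txt, b.txt, d.txt, e.txt, g.txt} staged={none}
After op 13 (modify c.txt): modified={a.txt, b.txt, c.txt, d.txt, e.txt, g.txt} staged={none}
After op 14 (modify h.txt): modified={a.txt, b.txt, c.txt, d.txt, e.txt, g.txt, h.txt} staged={none}
After op 15 (modify f.txt): modified={a.txt, b.txt, c.txt, d.txt, e.txt, f.txt, g.txt, h.txt} staged={none}
After op 16 (git add a.txt): modified={b.txt, c.txt, d.txt, e.txt, f.txt, g.txt, h.txt} staged={a.txt}
After op 17 (git add f.txt): modified={b.txt, c.txt, d.txt, e.txt, g.txt, h.txt} staged={a.txt, f.txt}
After op 18 (git add a.txt): modified={b.txt, c.txt, d.txt, e.txt, g.txt, h.txt} staged={a.txt, f.txt}
After op 19 (git reset f.txt): modified={b.txt, c.txt, d.txt, e.txt, f.txt, g.txt, h.txt} staged={a.txt}
After op 20 (git commit): modified={b.txt, c.txt, d.txt, e.txt, f.txt, g.txt, h.txt} staged={none}
After op 21 (git add h.txt): modified={b.txt, c.txt, d.txt, e.txt, f.txt, g.txt} staged={h.txt}
After op 22 (git add e.txt): modified={b.txt, c.txt, d.txt, f.txt, g.txt} staged={e.txt, h.txt}
After op 23 (git add b.txt): modified={c.txt, d.txt, f.txt, g.txt} staged={b.txt, e.txt, h.txt}
After op 24 (modify h.txt): modified={c.txt, d.txt, f.txt, g.txt, h.txt} staged={b.txt, e.txt, h.txt}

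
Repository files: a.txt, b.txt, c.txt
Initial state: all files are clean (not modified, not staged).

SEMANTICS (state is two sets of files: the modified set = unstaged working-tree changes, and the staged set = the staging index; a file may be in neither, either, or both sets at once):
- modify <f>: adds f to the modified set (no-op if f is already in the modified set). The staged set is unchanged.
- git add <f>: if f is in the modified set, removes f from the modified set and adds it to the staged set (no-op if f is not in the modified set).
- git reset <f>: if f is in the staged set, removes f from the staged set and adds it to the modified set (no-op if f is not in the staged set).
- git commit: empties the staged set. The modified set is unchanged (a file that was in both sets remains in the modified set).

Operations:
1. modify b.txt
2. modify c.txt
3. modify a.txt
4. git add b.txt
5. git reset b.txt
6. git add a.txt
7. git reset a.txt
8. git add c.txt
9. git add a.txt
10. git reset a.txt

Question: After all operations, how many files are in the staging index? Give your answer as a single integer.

Answer: 1

Derivation:
After op 1 (modify b.txt): modified={b.txt} staged={none}
After op 2 (modify c.txt): modified={b.txt, c.txt} staged={none}
After op 3 (modify a.txt): modified={a.txt, b.txt, c.txt} staged={none}
After op 4 (git add b.txt): modified={a.txt, c.txt} staged={b.txt}
After op 5 (git reset b.txt): modified={a.txt, b.txt, c.txt} staged={none}
After op 6 (git add a.txt): modified={b.txt, c.txt} staged={a.txt}
After op 7 (git reset a.txt): modified={a.txt, b.txt, c.txt} staged={none}
After op 8 (git add c.txt): modified={a.txt, b.txt} staged={c.txt}
After op 9 (git add a.txt): modified={b.txt} staged={a.txt, c.txt}
After op 10 (git reset a.txt): modified={a.txt, b.txt} staged={c.txt}
Final staged set: {c.txt} -> count=1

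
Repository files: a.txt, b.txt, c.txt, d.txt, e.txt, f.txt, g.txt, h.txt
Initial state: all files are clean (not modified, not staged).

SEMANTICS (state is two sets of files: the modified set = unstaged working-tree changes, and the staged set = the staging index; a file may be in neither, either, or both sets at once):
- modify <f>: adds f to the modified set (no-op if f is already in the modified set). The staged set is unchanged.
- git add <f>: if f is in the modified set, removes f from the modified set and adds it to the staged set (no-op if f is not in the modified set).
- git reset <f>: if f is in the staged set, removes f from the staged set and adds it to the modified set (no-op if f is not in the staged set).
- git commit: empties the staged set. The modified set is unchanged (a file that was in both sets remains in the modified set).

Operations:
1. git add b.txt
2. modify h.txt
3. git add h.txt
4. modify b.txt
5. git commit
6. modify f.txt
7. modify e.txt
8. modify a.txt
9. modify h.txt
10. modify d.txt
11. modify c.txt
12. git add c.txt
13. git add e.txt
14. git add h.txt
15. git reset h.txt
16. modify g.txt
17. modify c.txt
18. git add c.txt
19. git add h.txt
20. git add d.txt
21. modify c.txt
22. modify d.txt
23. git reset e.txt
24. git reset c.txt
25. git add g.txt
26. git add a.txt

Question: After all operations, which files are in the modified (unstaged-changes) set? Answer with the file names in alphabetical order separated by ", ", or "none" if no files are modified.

After op 1 (git add b.txt): modified={none} staged={none}
After op 2 (modify h.txt): modified={h.txt} staged={none}
After op 3 (git add h.txt): modified={none} staged={h.txt}
After op 4 (modify b.txt): modified={b.txt} staged={h.txt}
After op 5 (git commit): modified={b.txt} staged={none}
After op 6 (modify f.txt): modified={b.txt, f.txt} staged={none}
After op 7 (modify e.txt): modified={b.txt, e.txt, f.txt} staged={none}
After op 8 (modify a.txt): modified={a.txt, b.txt, e.txt, f.txt} staged={none}
After op 9 (modify h.txt): modified={a.txt, b.txt, e.txt, f.txt, h.txt} staged={none}
After op 10 (modify d.txt): modified={a.txt, b.txt, d.txt, e.txt, f.txt, h.txt} staged={none}
After op 11 (modify c.txt): modified={a.txt, b.txt, c.txt, d.txt, e.txt, f.txt, h.txt} staged={none}
After op 12 (git add c.txt): modified={a.txt, b.txt, d.txt, e.txt, f.txt, h.txt} staged={c.txt}
After op 13 (git add e.txt): modified={a.txt, b.txt, d.txt, f.txt, h.txt} staged={c.txt, e.txt}
After op 14 (git add h.txt): modified={a.txt, b.txt, d.txt, f.txt} staged={c.txt, e.txt, h.txt}
After op 15 (git reset h.txt): modified={a.txt, b.txt, d.txt, f.txt, h.txt} staged={c.txt, e.txt}
After op 16 (modify g.txt): modified={a.txt, b.txt, d.txt, f.txt, g.txt, h.txt} staged={c.txt, e.txt}
After op 17 (modify c.txt): modified={a.txt, b.txt, c.txt, d.txt, f.txt, g.txt, h.txt} staged={c.txt, e.txt}
After op 18 (git add c.txt): modified={a.txt, b.txt, d.txt, f.txt, g.txt, h.txt} staged={c.txt, e.txt}
After op 19 (git add h.txt): modified={a.txt, b.txt, d.txt, f.txt, g.txt} staged={c.txt, e.txt, h.txt}
After op 20 (git add d.txt): modified={a.txt, b.txt, f.txt, g.txt} staged={c.txt, d.txt, e.txt, h.txt}
After op 21 (modify c.txt): modified={a.txt, b.txt, c.txt, f.txt, g.txt} staged={c.txt, d.txt, e.txt, h.txt}
After op 22 (modify d.txt): modified={a.txt, b.txt, c.txt, d.txt, f.txt, g.txt} staged={c.txt, d.txt, e.txt, h.txt}
After op 23 (git reset e.txt): modified={a.txt, b.txt, c.txt, d.txt, e.txt, f.txt, g.txt} staged={c.txt, d.txt, h.txt}
After op 24 (git reset c.txt): modified={a.txt, b.txt, c.txt, d.txt, e.txt, f.txt, g.txt} staged={d.txt, h.txt}
After op 25 (git add g.txt): modified={a.txt, b.txt, c.txt, d.txt, e.txt, f.txt} staged={d.txt, g.txt, h.txt}
After op 26 (git add a.txt): modified={b.txt, c.txt, d.txt, e.txt, f.txt} staged={a.txt, d.txt, g.txt, h.txt}

Answer: b.txt, c.txt, d.txt, e.txt, f.txt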